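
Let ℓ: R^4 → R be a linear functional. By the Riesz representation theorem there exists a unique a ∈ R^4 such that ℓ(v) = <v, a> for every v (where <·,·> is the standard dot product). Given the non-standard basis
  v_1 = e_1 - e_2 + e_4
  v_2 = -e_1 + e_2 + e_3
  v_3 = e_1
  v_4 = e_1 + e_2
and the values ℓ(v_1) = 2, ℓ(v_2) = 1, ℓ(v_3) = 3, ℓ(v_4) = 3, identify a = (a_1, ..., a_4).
a = (3, 0, 4, -1)

Write a = (a_1, ..., a_4) in the standard basis. For each basis vector v_i, ℓ(v_i) = <v_i, a> is a linear equation in the a_j's. Collect the n equations into a matrix system V a = ℓ, where row i of V is v_i (expressed in the standard basis). Since V is invertible (lower-triangular with 1s on the diagonal, up to permutation), solve by back-substitution:
  V =
[[1, -1, 0, 1],
 [-1, 1, 1, 0],
 [1, 0, 0, 0],
 [1, 1, 0, 0]]
  V a = (2, 1, 3, 3)
Solving gives a = (3, 0, 4, -1).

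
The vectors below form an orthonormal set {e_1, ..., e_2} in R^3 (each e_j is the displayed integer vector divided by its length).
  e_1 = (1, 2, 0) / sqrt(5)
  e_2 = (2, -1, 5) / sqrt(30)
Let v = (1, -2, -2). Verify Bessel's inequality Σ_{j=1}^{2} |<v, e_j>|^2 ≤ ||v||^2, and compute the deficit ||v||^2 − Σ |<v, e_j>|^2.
Σ |<v, e_j>|^2 = 3; ||v||^2 = 9; deficit = 6

Write each e_j = u_j / sqrt(<u_j, u_j>) where u_j is the displayed integer vector. Then <v, e_j> = <v, u_j> / sqrt(<u_j, u_j>), so |<v, e_j>|^2 = <v, u_j>^2 / <u_j, u_j>.
Coefficients: <v, e_1> = -3/sqrt(5), <v, e_2> = -6/sqrt(30).
Square and sum: Σ |<v, e_j>|^2 = 3.
Compute ||v||^2 = v·v = 9.
Deficit = 9 − 3 = 6 ≥ 0, confirming Bessel's inequality. (The deficit equals ||v − Σ <v,e_j> e_j||^2, the squared distance from v to span{e_j}.)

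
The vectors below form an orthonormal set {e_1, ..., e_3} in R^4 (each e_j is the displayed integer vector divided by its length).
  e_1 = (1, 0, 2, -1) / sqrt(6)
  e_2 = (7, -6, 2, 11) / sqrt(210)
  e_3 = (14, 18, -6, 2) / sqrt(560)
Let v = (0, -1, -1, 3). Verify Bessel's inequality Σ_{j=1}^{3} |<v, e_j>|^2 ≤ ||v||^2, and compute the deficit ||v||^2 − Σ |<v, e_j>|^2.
Σ |<v, e_j>|^2 = 43/4; ||v||^2 = 11; deficit = 1/4

Write each e_j = u_j / sqrt(<u_j, u_j>) where u_j is the displayed integer vector. Then <v, e_j> = <v, u_j> / sqrt(<u_j, u_j>), so |<v, e_j>|^2 = <v, u_j>^2 / <u_j, u_j>.
Coefficients: <v, e_1> = -5/sqrt(6), <v, e_2> = 37/sqrt(210), <v, e_3> = -6/sqrt(560).
Square and sum: Σ |<v, e_j>|^2 = 43/4.
Compute ||v||^2 = v·v = 11.
Deficit = 11 − 43/4 = 1/4 ≥ 0, confirming Bessel's inequality. (The deficit equals ||v − Σ <v,e_j> e_j||^2, the squared distance from v to span{e_j}.)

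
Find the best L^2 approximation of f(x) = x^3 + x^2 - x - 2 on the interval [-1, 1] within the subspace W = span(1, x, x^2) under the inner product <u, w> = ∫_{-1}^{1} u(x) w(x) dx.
g(x) = x^2 - 2*x/5 - 2

The best approximation g ∈ W is the orthogonal projection of f onto W. Writing g = a_0 + a_1 x + a_2 x^2, the coefficients solve the normal equations G · a = b where
  G_{ij} = <φ_i, φ_j> and b_i = <f, φ_i>, with φ_0 = 1, φ_1 = x, φ_2 = x^2.
G =
  [2, 0, 2/3]
  [0, 2/3, 0]
  [2/3, 0, 2/5],
b = (-10/3, -4/15, -14/15).
Solving gives a_0 = -2, a_1 = -2/5, a_2 = 1, so
  g(x) = x^2 - 2*x/5 - 2.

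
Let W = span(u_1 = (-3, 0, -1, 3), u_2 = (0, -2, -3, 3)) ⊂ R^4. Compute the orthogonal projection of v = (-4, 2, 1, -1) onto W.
proj_W(v) = (-444/137, 286/137, 281/137, 15/137)

Set up U = [u_1 | ... | u_2] ∈ R^(4×2). The projector onto W = col(U) is P = U (U^T U)^(-1) U^T.
Compute U^T U =
  [19, 12]
  [12, 22],
and U^T v = (8, -10).
Solve U^T U · c = U^T v for the coefficients: c = (148/137, -143/137). The projection is proj_W(v) = U c.
Check: (v - proj_W(v)) · u_1 = 0  (should be 0).
Check: (v - proj_W(v)) · u_2 = 0  (should be 0).
Result: proj_W(v) = (-444/137, 286/137, 281/137, 15/137).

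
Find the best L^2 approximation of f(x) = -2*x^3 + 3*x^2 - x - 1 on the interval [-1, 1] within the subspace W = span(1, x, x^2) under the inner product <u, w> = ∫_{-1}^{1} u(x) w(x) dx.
g(x) = 3*x^2 - 11*x/5 - 1

The best approximation g ∈ W is the orthogonal projection of f onto W. Writing g = a_0 + a_1 x + a_2 x^2, the coefficients solve the normal equations G · a = b where
  G_{ij} = <φ_i, φ_j> and b_i = <f, φ_i>, with φ_0 = 1, φ_1 = x, φ_2 = x^2.
G =
  [2, 0, 2/3]
  [0, 2/3, 0]
  [2/3, 0, 2/5],
b = (0, -22/15, 8/15).
Solving gives a_0 = -1, a_1 = -11/5, a_2 = 3, so
  g(x) = 3*x^2 - 11*x/5 - 1.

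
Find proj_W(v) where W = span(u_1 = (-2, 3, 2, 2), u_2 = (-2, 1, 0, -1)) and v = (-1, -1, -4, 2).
proj_W(v) = (42/101, -71/101, -50/101, -54/101)

Set up U = [u_1 | ... | u_2] ∈ R^(4×2). The projector onto W = col(U) is P = U (U^T U)^(-1) U^T.
Compute U^T U =
  [21, 5]
  [5, 6],
and U^T v = (-5, -1).
Solve U^T U · c = U^T v for the coefficients: c = (-25/101, 4/101). The projection is proj_W(v) = U c.
Check: (v - proj_W(v)) · u_1 = 0  (should be 0).
Check: (v - proj_W(v)) · u_2 = 0  (should be 0).
Result: proj_W(v) = (42/101, -71/101, -50/101, -54/101).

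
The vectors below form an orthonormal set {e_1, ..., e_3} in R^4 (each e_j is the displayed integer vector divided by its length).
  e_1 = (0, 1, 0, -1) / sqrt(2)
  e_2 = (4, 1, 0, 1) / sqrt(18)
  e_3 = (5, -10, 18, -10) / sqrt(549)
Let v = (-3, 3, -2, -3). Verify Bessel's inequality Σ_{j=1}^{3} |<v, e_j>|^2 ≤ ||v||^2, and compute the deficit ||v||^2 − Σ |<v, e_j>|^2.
Σ |<v, e_j>|^2 = 1875/61; ||v||^2 = 31; deficit = 16/61

Write each e_j = u_j / sqrt(<u_j, u_j>) where u_j is the displayed integer vector. Then <v, e_j> = <v, u_j> / sqrt(<u_j, u_j>), so |<v, e_j>|^2 = <v, u_j>^2 / <u_j, u_j>.
Coefficients: <v, e_1> = 6/sqrt(2), <v, e_2> = -12/sqrt(18), <v, e_3> = -51/sqrt(549).
Square and sum: Σ |<v, e_j>|^2 = 1875/61.
Compute ||v||^2 = v·v = 31.
Deficit = 31 − 1875/61 = 16/61 ≥ 0, confirming Bessel's inequality. (The deficit equals ||v − Σ <v,e_j> e_j||^2, the squared distance from v to span{e_j}.)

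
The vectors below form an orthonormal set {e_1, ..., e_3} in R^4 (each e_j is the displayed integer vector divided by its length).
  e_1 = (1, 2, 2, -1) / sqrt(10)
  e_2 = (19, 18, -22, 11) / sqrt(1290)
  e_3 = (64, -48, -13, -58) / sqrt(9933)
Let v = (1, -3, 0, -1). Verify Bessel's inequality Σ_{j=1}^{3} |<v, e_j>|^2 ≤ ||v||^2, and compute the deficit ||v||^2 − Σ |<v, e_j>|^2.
Σ |<v, e_j>|^2 = 114/11; ||v||^2 = 11; deficit = 7/11

Write each e_j = u_j / sqrt(<u_j, u_j>) where u_j is the displayed integer vector. Then <v, e_j> = <v, u_j> / sqrt(<u_j, u_j>), so |<v, e_j>|^2 = <v, u_j>^2 / <u_j, u_j>.
Coefficients: <v, e_1> = -4/sqrt(10), <v, e_2> = -46/sqrt(1290), <v, e_3> = 266/sqrt(9933).
Square and sum: Σ |<v, e_j>|^2 = 114/11.
Compute ||v||^2 = v·v = 11.
Deficit = 11 − 114/11 = 7/11 ≥ 0, confirming Bessel's inequality. (The deficit equals ||v − Σ <v,e_j> e_j||^2, the squared distance from v to span{e_j}.)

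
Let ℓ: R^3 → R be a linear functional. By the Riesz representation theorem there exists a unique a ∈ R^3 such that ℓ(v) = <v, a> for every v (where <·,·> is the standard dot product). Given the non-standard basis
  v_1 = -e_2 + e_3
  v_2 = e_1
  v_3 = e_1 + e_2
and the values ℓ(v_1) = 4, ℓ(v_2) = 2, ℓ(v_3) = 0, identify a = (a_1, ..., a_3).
a = (2, -2, 2)

Write a = (a_1, ..., a_3) in the standard basis. For each basis vector v_i, ℓ(v_i) = <v_i, a> is a linear equation in the a_j's. Collect the n equations into a matrix system V a = ℓ, where row i of V is v_i (expressed in the standard basis). Since V is invertible (lower-triangular with 1s on the diagonal, up to permutation), solve by back-substitution:
  V =
[[0, -1, 1],
 [1, 0, 0],
 [1, 1, 0]]
  V a = (4, 2, 0)
Solving gives a = (2, -2, 2).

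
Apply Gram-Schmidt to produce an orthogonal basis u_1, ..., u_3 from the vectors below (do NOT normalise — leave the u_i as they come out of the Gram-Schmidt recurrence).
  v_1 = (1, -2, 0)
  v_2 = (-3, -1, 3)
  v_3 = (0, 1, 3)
Orthogonal basis:
  u_1 = (1, -2, 0)
  u_2 = (-14/5, -7/5, 3)
  u_3 = (72/47, 36/47, 84/47)

Apply the Gram-Schmidt recurrence
  u_1 = v_1
  u_i = v_i − Σ_{j<i} ((v_i · u_j) / (u_j · u_j)) · u_j.

Step by step this gives:
  u_1 = (1, -2, 0)
  u_2 = (-14/5, -7/5, 3)
  u_3 = (72/47, 36/47, 84/47)

Orthogonality check:
  u_2 · u_1 = 0 (should be 0)
  u_3 · u_1 = 0 (should be 0)
  u_3 · u_2 = 0 (should be 0)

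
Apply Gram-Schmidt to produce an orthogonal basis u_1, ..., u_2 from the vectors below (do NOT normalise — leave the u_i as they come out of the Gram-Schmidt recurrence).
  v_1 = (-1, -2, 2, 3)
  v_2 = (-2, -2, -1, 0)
Orthogonal basis:
  u_1 = (-1, -2, 2, 3)
  u_2 = (-16/9, -14/9, -13/9, -2/3)

Apply the Gram-Schmidt recurrence
  u_1 = v_1
  u_i = v_i − Σ_{j<i} ((v_i · u_j) / (u_j · u_j)) · u_j.

Step by step this gives:
  u_1 = (-1, -2, 2, 3)
  u_2 = (-16/9, -14/9, -13/9, -2/3)

Orthogonality check:
  u_2 · u_1 = 0 (should be 0)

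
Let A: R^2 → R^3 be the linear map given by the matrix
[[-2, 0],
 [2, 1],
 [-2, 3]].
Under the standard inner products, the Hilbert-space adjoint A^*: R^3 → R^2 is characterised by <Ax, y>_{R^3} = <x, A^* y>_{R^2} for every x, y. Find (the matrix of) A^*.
A^* = A^T =
[[-2, 2, -2],
 [0, 1, 3]]

For real matrices with standard dot products, the defining identity <Ax, y> = <x, A^* y> gives (Ax)^T y = x^T (A^*) y, i.e. x^T A^T y = x^T (A^*) y. Since this holds for all x, y, we must have A^* = A^T. Therefore
A^* =
[[-2, 2, -2],
 [0, 1, 3]].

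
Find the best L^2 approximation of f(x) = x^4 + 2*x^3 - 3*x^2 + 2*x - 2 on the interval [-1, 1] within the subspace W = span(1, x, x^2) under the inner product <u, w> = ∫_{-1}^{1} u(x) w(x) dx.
g(x) = -15*x^2/7 + 16*x/5 - 73/35

The best approximation g ∈ W is the orthogonal projection of f onto W. Writing g = a_0 + a_1 x + a_2 x^2, the coefficients solve the normal equations G · a = b where
  G_{ij} = <φ_i, φ_j> and b_i = <f, φ_i>, with φ_0 = 1, φ_1 = x, φ_2 = x^2.
G =
  [2, 0, 2/3]
  [0, 2/3, 0]
  [2/3, 0, 2/5],
b = (-28/5, 32/15, -236/105).
Solving gives a_0 = -73/35, a_1 = 16/5, a_2 = -15/7, so
  g(x) = -15*x^2/7 + 16*x/5 - 73/35.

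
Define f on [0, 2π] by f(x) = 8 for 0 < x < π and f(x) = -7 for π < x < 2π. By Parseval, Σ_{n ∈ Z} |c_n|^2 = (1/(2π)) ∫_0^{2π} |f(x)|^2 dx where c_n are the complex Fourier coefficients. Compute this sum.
Σ |c_n|^2 = 113/2

Parseval equates the L^2 energy of f (normalised by 1/(2π)) with the ℓ^2 sum of its Fourier coefficients: (1/(2π)) ∫_0^{2π} |f|^2 = Σ |c_n|^2.
Compute the left side: (1/(2π)) [∫_0^π 8^2 dx + ∫_π^{2π} (-7)^2 dx] = (1/(2π)) · (64π + 49π) = (64 + 49)/2 = 113/2.
So Σ_{n ∈ Z} |c_n|^2 = 113/2.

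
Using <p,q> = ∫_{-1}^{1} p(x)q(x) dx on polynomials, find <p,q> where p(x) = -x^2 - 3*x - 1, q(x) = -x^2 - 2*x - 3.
<p,q> = 196/15

Expand the product: p(x)·q(x) = x^4 + 5*x^3 + 10*x^2 + 11*x + 3.
∫_{-1}^{1} of each monomial x^k gives [2/(k+1) if k even, 0 if k odd]. Integrating term-by-term (or equivalently evaluating the antiderivative F(x) = x^5/5 + 5*x^4/4 + 10*x^3/3 + 11*x^2/2 + 3*x at the endpoints):
  F(1) − F(−1) = 797/60 − (13/60) = 196/15.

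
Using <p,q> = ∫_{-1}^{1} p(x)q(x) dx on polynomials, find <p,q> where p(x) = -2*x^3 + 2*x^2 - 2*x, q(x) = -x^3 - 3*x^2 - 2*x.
<p,q> = 68/21

Expand the product: p(x)·q(x) = 2*x^6 + 4*x^5 + 2*x^3 + 4*x^2.
∫_{-1}^{1} of each monomial x^k gives [2/(k+1) if k even, 0 if k odd]. Integrating term-by-term (or equivalently evaluating the antiderivative F(x) = 2*x^7/7 + 2*x^6/3 + x^4/2 + 4*x^3/3 at the endpoints):
  F(1) − F(−1) = 39/14 − (-19/42) = 68/21.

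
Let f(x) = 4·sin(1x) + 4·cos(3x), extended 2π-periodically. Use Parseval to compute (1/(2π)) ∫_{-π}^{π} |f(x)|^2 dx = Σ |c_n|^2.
Σ |c_n|^2 = 16

Expand |f|^2 and use orthogonality of {sin(nx), cos(mx)} on [-π, π]:
  ∫_{-π}^{π} sin(nx)^2 dx = π, ∫ cos(mx)^2 dx = π, and cross terms integrate to 0.
So ∫_{-π}^{π} f(x)^2 dx = 4^2 · π + 4^2 · π = (16 + 16)π.
Divide by 2π: (16 + 16)/2 = 16.
By Parseval, this equals Σ |c_n|^2.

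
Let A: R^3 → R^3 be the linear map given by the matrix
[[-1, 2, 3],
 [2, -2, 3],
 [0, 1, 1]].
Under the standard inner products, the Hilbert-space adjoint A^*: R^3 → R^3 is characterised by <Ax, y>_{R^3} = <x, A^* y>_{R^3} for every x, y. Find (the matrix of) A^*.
A^* = A^T =
[[-1, 2, 0],
 [2, -2, 1],
 [3, 3, 1]]

For real matrices with standard dot products, the defining identity <Ax, y> = <x, A^* y> gives (Ax)^T y = x^T (A^*) y, i.e. x^T A^T y = x^T (A^*) y. Since this holds for all x, y, we must have A^* = A^T. Therefore
A^* =
[[-1, 2, 0],
 [2, -2, 1],
 [3, 3, 1]].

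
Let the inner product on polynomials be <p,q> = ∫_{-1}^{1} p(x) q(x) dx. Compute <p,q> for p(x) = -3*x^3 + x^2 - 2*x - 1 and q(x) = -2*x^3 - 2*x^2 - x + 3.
<p,q> = 50/21

Expand the product: p(x)·q(x) = 6*x^6 + 4*x^5 + 5*x^4 - 4*x^3 + 7*x^2 - 5*x - 3.
∫_{-1}^{1} of each monomial x^k gives [2/(k+1) if k even, 0 if k odd]. Integrating term-by-term (or equivalently evaluating the antiderivative F(x) = 6*x^7/7 + 2*x^6/3 + x^5 - x^4 + 7*x^3/3 - 5*x^2/2 - 3*x at the endpoints):
  F(1) − F(−1) = -23/14 − (-169/42) = 50/21.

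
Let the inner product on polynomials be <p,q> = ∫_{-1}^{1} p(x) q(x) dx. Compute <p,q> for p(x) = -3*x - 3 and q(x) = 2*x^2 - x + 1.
<p,q> = -8

Expand the product: p(x)·q(x) = -6*x^3 - 3*x^2 - 3.
∫_{-1}^{1} of each monomial x^k gives [2/(k+1) if k even, 0 if k odd]. Integrating term-by-term (or equivalently evaluating the antiderivative F(x) = -3*x^4/2 - x^3 - 3*x at the endpoints):
  F(1) − F(−1) = -11/2 − (5/2) = -8.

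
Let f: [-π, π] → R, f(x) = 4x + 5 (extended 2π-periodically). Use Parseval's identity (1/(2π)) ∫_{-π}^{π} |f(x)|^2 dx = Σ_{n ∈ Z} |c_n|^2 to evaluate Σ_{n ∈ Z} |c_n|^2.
Σ |c_n|^2 = 16π^2/3 + 25

Expand and integrate term by term over [-π, π]:
  ∫ (4x)^2 dx = 16·(2π^3/3); ∫ 2·4·(5)·x dx = 0 (odd integrand); ∫ 5^2 dx = 25·2π.
So (1/(2π)) ∫_{-π}^{π} (4x + 5)^2 dx = 16π^2/3 + 25 = 16π^2/3 + 25.
Parseval ⇒ Σ |c_n|^2 = 16π^2/3 + 25.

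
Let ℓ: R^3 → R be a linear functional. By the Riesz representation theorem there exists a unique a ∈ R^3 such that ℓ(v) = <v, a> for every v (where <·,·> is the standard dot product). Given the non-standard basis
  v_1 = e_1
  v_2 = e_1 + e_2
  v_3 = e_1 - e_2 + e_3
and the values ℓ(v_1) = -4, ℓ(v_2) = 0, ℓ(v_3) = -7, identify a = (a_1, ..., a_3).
a = (-4, 4, 1)

Write a = (a_1, ..., a_3) in the standard basis. For each basis vector v_i, ℓ(v_i) = <v_i, a> is a linear equation in the a_j's. Collect the n equations into a matrix system V a = ℓ, where row i of V is v_i (expressed in the standard basis). Since V is invertible (lower-triangular with 1s on the diagonal, up to permutation), solve by back-substitution:
  V =
[[1, 0, 0],
 [1, 1, 0],
 [1, -1, 1]]
  V a = (-4, 0, -7)
Solving gives a = (-4, 4, 1).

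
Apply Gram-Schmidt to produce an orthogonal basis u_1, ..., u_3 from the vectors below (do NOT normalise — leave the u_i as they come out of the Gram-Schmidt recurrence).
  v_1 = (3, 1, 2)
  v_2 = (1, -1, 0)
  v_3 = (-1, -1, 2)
Orthogonal basis:
  u_1 = (3, 1, 2)
  u_2 = (4/7, -8/7, -2/7)
  u_3 = (-1, -1, 2)

Apply the Gram-Schmidt recurrence
  u_1 = v_1
  u_i = v_i − Σ_{j<i} ((v_i · u_j) / (u_j · u_j)) · u_j.

Step by step this gives:
  u_1 = (3, 1, 2)
  u_2 = (4/7, -8/7, -2/7)
  u_3 = (-1, -1, 2)

Orthogonality check:
  u_2 · u_1 = 0 (should be 0)
  u_3 · u_1 = 0 (should be 0)
  u_3 · u_2 = 0 (should be 0)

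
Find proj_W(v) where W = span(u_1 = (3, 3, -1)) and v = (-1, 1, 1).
proj_W(v) = (-3/19, -3/19, 1/19)

Set up U = [u_1 | ... | u_1] ∈ R^(3×1). The projector onto W = col(U) is P = U (U^T U)^(-1) U^T.
Compute U^T U =
  [19],
and U^T v = (-1).
Solve U^T U · c = U^T v for the coefficients: c = (-1/19). The projection is proj_W(v) = U c.
Check: (v - proj_W(v)) · u_1 = 0  (should be 0).
Result: proj_W(v) = (-3/19, -3/19, 1/19).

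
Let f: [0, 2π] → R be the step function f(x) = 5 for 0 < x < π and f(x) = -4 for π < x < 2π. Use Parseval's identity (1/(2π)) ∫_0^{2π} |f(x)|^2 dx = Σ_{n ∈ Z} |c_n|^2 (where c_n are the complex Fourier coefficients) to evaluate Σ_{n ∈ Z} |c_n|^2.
Σ |c_n|^2 = 41/2

Parseval equates the L^2 energy of f (normalised by 1/(2π)) with the ℓ^2 sum of its Fourier coefficients: (1/(2π)) ∫_0^{2π} |f|^2 = Σ |c_n|^2.
Compute the left side: (1/(2π)) [∫_0^π 5^2 dx + ∫_π^{2π} (-4)^2 dx] = (1/(2π)) · (25π + 16π) = (25 + 16)/2 = 41/2.
So Σ_{n ∈ Z} |c_n|^2 = 41/2.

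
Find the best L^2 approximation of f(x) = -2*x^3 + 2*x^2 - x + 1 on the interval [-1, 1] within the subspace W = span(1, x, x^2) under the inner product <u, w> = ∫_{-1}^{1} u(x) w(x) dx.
g(x) = 2*x^2 - 11*x/5 + 1

The best approximation g ∈ W is the orthogonal projection of f onto W. Writing g = a_0 + a_1 x + a_2 x^2, the coefficients solve the normal equations G · a = b where
  G_{ij} = <φ_i, φ_j> and b_i = <f, φ_i>, with φ_0 = 1, φ_1 = x, φ_2 = x^2.
G =
  [2, 0, 2/3]
  [0, 2/3, 0]
  [2/3, 0, 2/5],
b = (10/3, -22/15, 22/15).
Solving gives a_0 = 1, a_1 = -11/5, a_2 = 2, so
  g(x) = 2*x^2 - 11*x/5 + 1.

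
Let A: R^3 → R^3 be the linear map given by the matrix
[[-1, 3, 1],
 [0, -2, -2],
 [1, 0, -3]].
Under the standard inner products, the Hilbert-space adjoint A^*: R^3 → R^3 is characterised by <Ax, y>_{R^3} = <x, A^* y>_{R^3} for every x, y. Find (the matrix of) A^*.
A^* = A^T =
[[-1, 0, 1],
 [3, -2, 0],
 [1, -2, -3]]

For real matrices with standard dot products, the defining identity <Ax, y> = <x, A^* y> gives (Ax)^T y = x^T (A^*) y, i.e. x^T A^T y = x^T (A^*) y. Since this holds for all x, y, we must have A^* = A^T. Therefore
A^* =
[[-1, 0, 1],
 [3, -2, 0],
 [1, -2, -3]].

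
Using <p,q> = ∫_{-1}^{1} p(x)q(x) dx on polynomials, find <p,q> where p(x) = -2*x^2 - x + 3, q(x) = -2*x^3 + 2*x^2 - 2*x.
<p,q> = 68/15

Expand the product: p(x)·q(x) = 4*x^5 - 2*x^4 - 4*x^3 + 8*x^2 - 6*x.
∫_{-1}^{1} of each monomial x^k gives [2/(k+1) if k even, 0 if k odd]. Integrating term-by-term (or equivalently evaluating the antiderivative F(x) = 2*x^6/3 - 2*x^5/5 - x^4 + 8*x^3/3 - 3*x^2 at the endpoints):
  F(1) − F(−1) = -16/15 − (-28/5) = 68/15.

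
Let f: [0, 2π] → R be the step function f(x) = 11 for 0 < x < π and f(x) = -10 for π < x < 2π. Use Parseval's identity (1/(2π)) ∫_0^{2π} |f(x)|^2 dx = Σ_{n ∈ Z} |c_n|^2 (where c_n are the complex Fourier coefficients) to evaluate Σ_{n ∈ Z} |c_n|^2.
Σ |c_n|^2 = 221/2

Parseval equates the L^2 energy of f (normalised by 1/(2π)) with the ℓ^2 sum of its Fourier coefficients: (1/(2π)) ∫_0^{2π} |f|^2 = Σ |c_n|^2.
Compute the left side: (1/(2π)) [∫_0^π 11^2 dx + ∫_π^{2π} (-10)^2 dx] = (1/(2π)) · (121π + 100π) = (121 + 100)/2 = 221/2.
So Σ_{n ∈ Z} |c_n|^2 = 221/2.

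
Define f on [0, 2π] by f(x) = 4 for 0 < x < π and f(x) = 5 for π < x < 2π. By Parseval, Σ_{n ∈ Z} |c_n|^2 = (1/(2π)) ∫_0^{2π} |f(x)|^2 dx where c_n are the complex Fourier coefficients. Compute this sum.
Σ |c_n|^2 = 41/2

Parseval equates the L^2 energy of f (normalised by 1/(2π)) with the ℓ^2 sum of its Fourier coefficients: (1/(2π)) ∫_0^{2π} |f|^2 = Σ |c_n|^2.
Compute the left side: (1/(2π)) [∫_0^π 4^2 dx + ∫_π^{2π} 5^2 dx] = (1/(2π)) · (16π + 25π) = (16 + 25)/2 = 41/2.
So Σ_{n ∈ Z} |c_n|^2 = 41/2.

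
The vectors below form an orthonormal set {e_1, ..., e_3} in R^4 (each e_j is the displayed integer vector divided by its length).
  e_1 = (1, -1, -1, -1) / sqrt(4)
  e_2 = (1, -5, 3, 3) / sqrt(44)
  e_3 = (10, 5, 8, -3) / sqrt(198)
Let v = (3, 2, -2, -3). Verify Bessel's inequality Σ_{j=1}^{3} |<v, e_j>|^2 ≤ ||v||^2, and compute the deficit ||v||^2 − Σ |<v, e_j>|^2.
Σ |<v, e_j>|^2 = 51/2; ||v||^2 = 26; deficit = 1/2

Write each e_j = u_j / sqrt(<u_j, u_j>) where u_j is the displayed integer vector. Then <v, e_j> = <v, u_j> / sqrt(<u_j, u_j>), so |<v, e_j>|^2 = <v, u_j>^2 / <u_j, u_j>.
Coefficients: <v, e_1> = 6/sqrt(4), <v, e_2> = -22/sqrt(44), <v, e_3> = 33/sqrt(198).
Square and sum: Σ |<v, e_j>|^2 = 51/2.
Compute ||v||^2 = v·v = 26.
Deficit = 26 − 51/2 = 1/2 ≥ 0, confirming Bessel's inequality. (The deficit equals ||v − Σ <v,e_j> e_j||^2, the squared distance from v to span{e_j}.)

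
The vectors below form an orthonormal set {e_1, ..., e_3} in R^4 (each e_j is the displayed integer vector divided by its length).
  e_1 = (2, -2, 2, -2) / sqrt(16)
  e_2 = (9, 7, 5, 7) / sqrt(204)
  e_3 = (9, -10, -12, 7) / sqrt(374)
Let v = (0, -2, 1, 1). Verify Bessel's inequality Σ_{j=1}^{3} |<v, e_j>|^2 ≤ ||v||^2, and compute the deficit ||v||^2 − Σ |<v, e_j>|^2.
Σ |<v, e_j>|^2 = 107/66; ||v||^2 = 6; deficit = 289/66

Write each e_j = u_j / sqrt(<u_j, u_j>) where u_j is the displayed integer vector. Then <v, e_j> = <v, u_j> / sqrt(<u_j, u_j>), so |<v, e_j>|^2 = <v, u_j>^2 / <u_j, u_j>.
Coefficients: <v, e_1> = 4/sqrt(16), <v, e_2> = -2/sqrt(204), <v, e_3> = 15/sqrt(374).
Square and sum: Σ |<v, e_j>|^2 = 107/66.
Compute ||v||^2 = v·v = 6.
Deficit = 6 − 107/66 = 289/66 ≥ 0, confirming Bessel's inequality. (The deficit equals ||v − Σ <v,e_j> e_j||^2, the squared distance from v to span{e_j}.)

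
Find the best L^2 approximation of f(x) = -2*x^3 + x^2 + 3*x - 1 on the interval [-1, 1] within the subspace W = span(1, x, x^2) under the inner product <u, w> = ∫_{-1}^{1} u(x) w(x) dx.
g(x) = x^2 + 9*x/5 - 1

The best approximation g ∈ W is the orthogonal projection of f onto W. Writing g = a_0 + a_1 x + a_2 x^2, the coefficients solve the normal equations G · a = b where
  G_{ij} = <φ_i, φ_j> and b_i = <f, φ_i>, with φ_0 = 1, φ_1 = x, φ_2 = x^2.
G =
  [2, 0, 2/3]
  [0, 2/3, 0]
  [2/3, 0, 2/5],
b = (-4/3, 6/5, -4/15).
Solving gives a_0 = -1, a_1 = 9/5, a_2 = 1, so
  g(x) = x^2 + 9*x/5 - 1.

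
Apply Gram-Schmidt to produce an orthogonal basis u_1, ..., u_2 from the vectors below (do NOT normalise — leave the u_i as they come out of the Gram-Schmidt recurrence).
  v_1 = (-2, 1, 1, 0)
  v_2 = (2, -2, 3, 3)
Orthogonal basis:
  u_1 = (-2, 1, 1, 0)
  u_2 = (1, -3/2, 7/2, 3)

Apply the Gram-Schmidt recurrence
  u_1 = v_1
  u_i = v_i − Σ_{j<i} ((v_i · u_j) / (u_j · u_j)) · u_j.

Step by step this gives:
  u_1 = (-2, 1, 1, 0)
  u_2 = (1, -3/2, 7/2, 3)

Orthogonality check:
  u_2 · u_1 = 0 (should be 0)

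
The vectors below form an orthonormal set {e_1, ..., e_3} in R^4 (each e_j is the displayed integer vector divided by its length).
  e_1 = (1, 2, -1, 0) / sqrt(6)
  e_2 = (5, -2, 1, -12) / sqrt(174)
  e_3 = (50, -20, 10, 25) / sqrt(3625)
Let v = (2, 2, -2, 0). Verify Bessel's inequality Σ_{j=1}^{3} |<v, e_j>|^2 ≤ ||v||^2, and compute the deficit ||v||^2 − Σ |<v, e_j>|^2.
Σ |<v, e_j>|^2 = 56/5; ||v||^2 = 12; deficit = 4/5

Write each e_j = u_j / sqrt(<u_j, u_j>) where u_j is the displayed integer vector. Then <v, e_j> = <v, u_j> / sqrt(<u_j, u_j>), so |<v, e_j>|^2 = <v, u_j>^2 / <u_j, u_j>.
Coefficients: <v, e_1> = 8/sqrt(6), <v, e_2> = 4/sqrt(174), <v, e_3> = 40/sqrt(3625).
Square and sum: Σ |<v, e_j>|^2 = 56/5.
Compute ||v||^2 = v·v = 12.
Deficit = 12 − 56/5 = 4/5 ≥ 0, confirming Bessel's inequality. (The deficit equals ||v − Σ <v,e_j> e_j||^2, the squared distance from v to span{e_j}.)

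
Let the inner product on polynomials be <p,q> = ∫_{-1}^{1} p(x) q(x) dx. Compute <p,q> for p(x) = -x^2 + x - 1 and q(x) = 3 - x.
<p,q> = -26/3

Expand the product: p(x)·q(x) = x^3 - 4*x^2 + 4*x - 3.
∫_{-1}^{1} of each monomial x^k gives [2/(k+1) if k even, 0 if k odd]. Integrating term-by-term (or equivalently evaluating the antiderivative F(x) = x^4/4 - 4*x^3/3 + 2*x^2 - 3*x at the endpoints):
  F(1) − F(−1) = -25/12 − (79/12) = -26/3.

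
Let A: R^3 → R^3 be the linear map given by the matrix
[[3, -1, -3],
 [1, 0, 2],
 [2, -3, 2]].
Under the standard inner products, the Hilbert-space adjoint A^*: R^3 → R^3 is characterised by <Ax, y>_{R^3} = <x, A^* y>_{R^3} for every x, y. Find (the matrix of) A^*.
A^* = A^T =
[[3, 1, 2],
 [-1, 0, -3],
 [-3, 2, 2]]

For real matrices with standard dot products, the defining identity <Ax, y> = <x, A^* y> gives (Ax)^T y = x^T (A^*) y, i.e. x^T A^T y = x^T (A^*) y. Since this holds for all x, y, we must have A^* = A^T. Therefore
A^* =
[[3, 1, 2],
 [-1, 0, -3],
 [-3, 2, 2]].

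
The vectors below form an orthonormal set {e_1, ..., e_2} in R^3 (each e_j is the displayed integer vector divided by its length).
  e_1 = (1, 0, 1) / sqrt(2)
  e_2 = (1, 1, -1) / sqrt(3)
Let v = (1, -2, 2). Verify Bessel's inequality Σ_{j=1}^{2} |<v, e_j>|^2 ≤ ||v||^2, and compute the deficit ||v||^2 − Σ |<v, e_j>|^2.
Σ |<v, e_j>|^2 = 15/2; ||v||^2 = 9; deficit = 3/2

Write each e_j = u_j / sqrt(<u_j, u_j>) where u_j is the displayed integer vector. Then <v, e_j> = <v, u_j> / sqrt(<u_j, u_j>), so |<v, e_j>|^2 = <v, u_j>^2 / <u_j, u_j>.
Coefficients: <v, e_1> = 3/sqrt(2), <v, e_2> = -3/sqrt(3).
Square and sum: Σ |<v, e_j>|^2 = 15/2.
Compute ||v||^2 = v·v = 9.
Deficit = 9 − 15/2 = 3/2 ≥ 0, confirming Bessel's inequality. (The deficit equals ||v − Σ <v,e_j> e_j||^2, the squared distance from v to span{e_j}.)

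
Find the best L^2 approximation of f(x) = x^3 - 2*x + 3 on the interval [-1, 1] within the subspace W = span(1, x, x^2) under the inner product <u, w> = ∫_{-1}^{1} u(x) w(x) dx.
g(x) = 3 - 7*x/5

The best approximation g ∈ W is the orthogonal projection of f onto W. Writing g = a_0 + a_1 x + a_2 x^2, the coefficients solve the normal equations G · a = b where
  G_{ij} = <φ_i, φ_j> and b_i = <f, φ_i>, with φ_0 = 1, φ_1 = x, φ_2 = x^2.
G =
  [2, 0, 2/3]
  [0, 2/3, 0]
  [2/3, 0, 2/5],
b = (6, -14/15, 2).
Solving gives a_0 = 3, a_1 = -7/5, a_2 = 0, so
  g(x) = 3 - 7*x/5.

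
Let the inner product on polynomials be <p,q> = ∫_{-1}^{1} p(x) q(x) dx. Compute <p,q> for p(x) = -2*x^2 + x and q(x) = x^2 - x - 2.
<p,q> = 6/5

Expand the product: p(x)·q(x) = -2*x^4 + 3*x^3 + 3*x^2 - 2*x.
∫_{-1}^{1} of each monomial x^k gives [2/(k+1) if k even, 0 if k odd]. Integrating term-by-term (or equivalently evaluating the antiderivative F(x) = -2*x^5/5 + 3*x^4/4 + x^3 - x^2 at the endpoints):
  F(1) − F(−1) = 7/20 − (-17/20) = 6/5.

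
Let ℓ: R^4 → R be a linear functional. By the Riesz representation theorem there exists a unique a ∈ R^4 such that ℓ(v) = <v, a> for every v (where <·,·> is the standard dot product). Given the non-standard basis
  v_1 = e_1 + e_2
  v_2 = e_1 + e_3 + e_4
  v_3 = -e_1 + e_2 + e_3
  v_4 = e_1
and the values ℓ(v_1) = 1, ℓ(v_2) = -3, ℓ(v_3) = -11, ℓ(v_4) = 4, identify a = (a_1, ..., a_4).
a = (4, -3, -4, -3)

Write a = (a_1, ..., a_4) in the standard basis. For each basis vector v_i, ℓ(v_i) = <v_i, a> is a linear equation in the a_j's. Collect the n equations into a matrix system V a = ℓ, where row i of V is v_i (expressed in the standard basis). Since V is invertible (lower-triangular with 1s on the diagonal, up to permutation), solve by back-substitution:
  V =
[[1, 1, 0, 0],
 [1, 0, 1, 1],
 [-1, 1, 1, 0],
 [1, 0, 0, 0]]
  V a = (1, -3, -11, 4)
Solving gives a = (4, -3, -4, -3).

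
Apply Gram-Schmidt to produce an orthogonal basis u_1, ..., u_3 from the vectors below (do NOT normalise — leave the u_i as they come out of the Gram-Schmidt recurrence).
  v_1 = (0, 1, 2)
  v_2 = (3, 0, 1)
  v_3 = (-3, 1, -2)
Orthogonal basis:
  u_1 = (0, 1, 2)
  u_2 = (3, -2/5, 1/5)
  u_3 = (9/46, 27/23, -27/46)

Apply the Gram-Schmidt recurrence
  u_1 = v_1
  u_i = v_i − Σ_{j<i} ((v_i · u_j) / (u_j · u_j)) · u_j.

Step by step this gives:
  u_1 = (0, 1, 2)
  u_2 = (3, -2/5, 1/5)
  u_3 = (9/46, 27/23, -27/46)

Orthogonality check:
  u_2 · u_1 = 0 (should be 0)
  u_3 · u_1 = 0 (should be 0)
  u_3 · u_2 = 0 (should be 0)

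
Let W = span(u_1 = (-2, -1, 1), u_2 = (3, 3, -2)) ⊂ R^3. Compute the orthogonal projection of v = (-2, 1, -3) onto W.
proj_W(v) = (-12/11, 21/11, -3/11)

Set up U = [u_1 | ... | u_2] ∈ R^(3×2). The projector onto W = col(U) is P = U (U^T U)^(-1) U^T.
Compute U^T U =
  [6, -11]
  [-11, 22],
and U^T v = (0, 3).
Solve U^T U · c = U^T v for the coefficients: c = (3, 18/11). The projection is proj_W(v) = U c.
Check: (v - proj_W(v)) · u_1 = 0  (should be 0).
Check: (v - proj_W(v)) · u_2 = 0  (should be 0).
Result: proj_W(v) = (-12/11, 21/11, -3/11).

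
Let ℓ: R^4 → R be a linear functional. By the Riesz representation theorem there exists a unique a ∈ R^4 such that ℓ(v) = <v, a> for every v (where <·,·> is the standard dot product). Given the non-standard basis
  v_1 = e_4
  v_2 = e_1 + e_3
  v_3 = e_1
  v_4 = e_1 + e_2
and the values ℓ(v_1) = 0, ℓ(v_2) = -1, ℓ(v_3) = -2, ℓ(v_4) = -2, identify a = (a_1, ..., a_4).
a = (-2, 0, 1, 0)

Write a = (a_1, ..., a_4) in the standard basis. For each basis vector v_i, ℓ(v_i) = <v_i, a> is a linear equation in the a_j's. Collect the n equations into a matrix system V a = ℓ, where row i of V is v_i (expressed in the standard basis). Since V is invertible (lower-triangular with 1s on the diagonal, up to permutation), solve by back-substitution:
  V =
[[0, 0, 0, 1],
 [1, 0, 1, 0],
 [1, 0, 0, 0],
 [1, 1, 0, 0]]
  V a = (0, -1, -2, -2)
Solving gives a = (-2, 0, 1, 0).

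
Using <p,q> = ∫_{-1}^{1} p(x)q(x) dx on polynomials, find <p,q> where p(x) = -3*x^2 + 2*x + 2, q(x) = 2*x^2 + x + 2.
<p,q> = 28/5

Expand the product: p(x)·q(x) = -6*x^4 + x^3 + 6*x + 4.
∫_{-1}^{1} of each monomial x^k gives [2/(k+1) if k even, 0 if k odd]. Integrating term-by-term (or equivalently evaluating the antiderivative F(x) = -6*x^5/5 + x^4/4 + 3*x^2 + 4*x at the endpoints):
  F(1) − F(−1) = 121/20 − (9/20) = 28/5.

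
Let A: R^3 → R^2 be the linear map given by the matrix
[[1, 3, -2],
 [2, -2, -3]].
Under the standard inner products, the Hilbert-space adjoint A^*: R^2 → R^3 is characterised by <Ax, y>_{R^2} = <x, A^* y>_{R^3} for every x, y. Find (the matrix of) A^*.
A^* = A^T =
[[1, 2],
 [3, -2],
 [-2, -3]]

For real matrices with standard dot products, the defining identity <Ax, y> = <x, A^* y> gives (Ax)^T y = x^T (A^*) y, i.e. x^T A^T y = x^T (A^*) y. Since this holds for all x, y, we must have A^* = A^T. Therefore
A^* =
[[1, 2],
 [3, -2],
 [-2, -3]].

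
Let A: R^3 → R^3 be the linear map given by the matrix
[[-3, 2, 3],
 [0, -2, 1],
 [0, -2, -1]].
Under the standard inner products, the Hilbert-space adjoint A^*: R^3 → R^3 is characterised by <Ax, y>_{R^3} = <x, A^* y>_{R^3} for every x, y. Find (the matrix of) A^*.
A^* = A^T =
[[-3, 0, 0],
 [2, -2, -2],
 [3, 1, -1]]

For real matrices with standard dot products, the defining identity <Ax, y> = <x, A^* y> gives (Ax)^T y = x^T (A^*) y, i.e. x^T A^T y = x^T (A^*) y. Since this holds for all x, y, we must have A^* = A^T. Therefore
A^* =
[[-3, 0, 0],
 [2, -2, -2],
 [3, 1, -1]].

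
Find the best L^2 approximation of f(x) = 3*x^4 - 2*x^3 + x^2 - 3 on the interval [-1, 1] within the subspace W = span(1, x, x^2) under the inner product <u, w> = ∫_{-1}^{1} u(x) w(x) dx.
g(x) = 25*x^2/7 - 6*x/5 - 114/35

The best approximation g ∈ W is the orthogonal projection of f onto W. Writing g = a_0 + a_1 x + a_2 x^2, the coefficients solve the normal equations G · a = b where
  G_{ij} = <φ_i, φ_j> and b_i = <f, φ_i>, with φ_0 = 1, φ_1 = x, φ_2 = x^2.
G =
  [2, 0, 2/3]
  [0, 2/3, 0]
  [2/3, 0, 2/5],
b = (-62/15, -4/5, -26/35).
Solving gives a_0 = -114/35, a_1 = -6/5, a_2 = 25/7, so
  g(x) = 25*x^2/7 - 6*x/5 - 114/35.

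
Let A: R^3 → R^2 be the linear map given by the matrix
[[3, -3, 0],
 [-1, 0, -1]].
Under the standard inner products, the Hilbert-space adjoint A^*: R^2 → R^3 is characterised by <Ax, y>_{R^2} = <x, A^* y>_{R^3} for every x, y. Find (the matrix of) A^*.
A^* = A^T =
[[3, -1],
 [-3, 0],
 [0, -1]]

For real matrices with standard dot products, the defining identity <Ax, y> = <x, A^* y> gives (Ax)^T y = x^T (A^*) y, i.e. x^T A^T y = x^T (A^*) y. Since this holds for all x, y, we must have A^* = A^T. Therefore
A^* =
[[3, -1],
 [-3, 0],
 [0, -1]].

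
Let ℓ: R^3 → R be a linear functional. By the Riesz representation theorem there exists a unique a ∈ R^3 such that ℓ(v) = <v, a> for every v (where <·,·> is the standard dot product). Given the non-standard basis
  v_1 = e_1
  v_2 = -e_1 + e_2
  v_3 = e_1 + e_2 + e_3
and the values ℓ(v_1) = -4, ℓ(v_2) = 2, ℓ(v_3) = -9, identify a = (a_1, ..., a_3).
a = (-4, -2, -3)

Write a = (a_1, ..., a_3) in the standard basis. For each basis vector v_i, ℓ(v_i) = <v_i, a> is a linear equation in the a_j's. Collect the n equations into a matrix system V a = ℓ, where row i of V is v_i (expressed in the standard basis). Since V is invertible (lower-triangular with 1s on the diagonal, up to permutation), solve by back-substitution:
  V =
[[1, 0, 0],
 [-1, 1, 0],
 [1, 1, 1]]
  V a = (-4, 2, -9)
Solving gives a = (-4, -2, -3).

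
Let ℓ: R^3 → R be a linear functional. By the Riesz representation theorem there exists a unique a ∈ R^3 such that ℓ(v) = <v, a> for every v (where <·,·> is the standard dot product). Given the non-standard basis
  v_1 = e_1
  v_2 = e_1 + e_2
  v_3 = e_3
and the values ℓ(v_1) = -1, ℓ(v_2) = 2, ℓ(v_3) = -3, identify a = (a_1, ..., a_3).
a = (-1, 3, -3)

Write a = (a_1, ..., a_3) in the standard basis. For each basis vector v_i, ℓ(v_i) = <v_i, a> is a linear equation in the a_j's. Collect the n equations into a matrix system V a = ℓ, where row i of V is v_i (expressed in the standard basis). Since V is invertible (lower-triangular with 1s on the diagonal, up to permutation), solve by back-substitution:
  V =
[[1, 0, 0],
 [1, 1, 0],
 [0, 0, 1]]
  V a = (-1, 2, -3)
Solving gives a = (-1, 3, -3).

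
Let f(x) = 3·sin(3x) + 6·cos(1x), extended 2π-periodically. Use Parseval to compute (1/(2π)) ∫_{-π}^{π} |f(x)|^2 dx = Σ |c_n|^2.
Σ |c_n|^2 = 45/2

Expand |f|^2 and use orthogonality of {sin(nx), cos(mx)} on [-π, π]:
  ∫_{-π}^{π} sin(nx)^2 dx = π, ∫ cos(mx)^2 dx = π, and cross terms integrate to 0.
So ∫_{-π}^{π} f(x)^2 dx = 3^2 · π + 6^2 · π = (9 + 36)π.
Divide by 2π: (9 + 36)/2 = 45/2.
By Parseval, this equals Σ |c_n|^2.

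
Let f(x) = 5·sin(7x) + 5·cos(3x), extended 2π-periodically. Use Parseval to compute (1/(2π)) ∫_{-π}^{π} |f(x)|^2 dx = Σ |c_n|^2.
Σ |c_n|^2 = 25

Expand |f|^2 and use orthogonality of {sin(nx), cos(mx)} on [-π, π]:
  ∫_{-π}^{π} sin(nx)^2 dx = π, ∫ cos(mx)^2 dx = π, and cross terms integrate to 0.
So ∫_{-π}^{π} f(x)^2 dx = 5^2 · π + 5^2 · π = (25 + 25)π.
Divide by 2π: (25 + 25)/2 = 25.
By Parseval, this equals Σ |c_n|^2.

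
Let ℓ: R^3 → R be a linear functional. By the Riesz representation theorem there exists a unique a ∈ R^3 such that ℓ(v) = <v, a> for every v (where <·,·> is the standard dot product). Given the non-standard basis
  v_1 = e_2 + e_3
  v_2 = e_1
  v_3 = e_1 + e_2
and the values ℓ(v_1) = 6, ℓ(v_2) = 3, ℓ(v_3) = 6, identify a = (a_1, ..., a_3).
a = (3, 3, 3)

Write a = (a_1, ..., a_3) in the standard basis. For each basis vector v_i, ℓ(v_i) = <v_i, a> is a linear equation in the a_j's. Collect the n equations into a matrix system V a = ℓ, where row i of V is v_i (expressed in the standard basis). Since V is invertible (lower-triangular with 1s on the diagonal, up to permutation), solve by back-substitution:
  V =
[[0, 1, 1],
 [1, 0, 0],
 [1, 1, 0]]
  V a = (6, 3, 6)
Solving gives a = (3, 3, 3).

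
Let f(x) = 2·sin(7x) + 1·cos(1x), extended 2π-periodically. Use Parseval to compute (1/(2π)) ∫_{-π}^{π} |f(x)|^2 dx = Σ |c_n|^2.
Σ |c_n|^2 = 5/2

Expand |f|^2 and use orthogonality of {sin(nx), cos(mx)} on [-π, π]:
  ∫_{-π}^{π} sin(nx)^2 dx = π, ∫ cos(mx)^2 dx = π, and cross terms integrate to 0.
So ∫_{-π}^{π} f(x)^2 dx = 2^2 · π + 1^2 · π = (4 + 1)π.
Divide by 2π: (4 + 1)/2 = 5/2.
By Parseval, this equals Σ |c_n|^2.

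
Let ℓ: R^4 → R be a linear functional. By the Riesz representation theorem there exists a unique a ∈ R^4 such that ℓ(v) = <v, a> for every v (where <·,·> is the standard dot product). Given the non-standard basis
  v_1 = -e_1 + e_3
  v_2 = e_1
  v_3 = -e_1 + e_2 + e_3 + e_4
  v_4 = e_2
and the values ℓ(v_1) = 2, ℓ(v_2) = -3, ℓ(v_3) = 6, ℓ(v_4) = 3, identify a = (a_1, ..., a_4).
a = (-3, 3, -1, 1)

Write a = (a_1, ..., a_4) in the standard basis. For each basis vector v_i, ℓ(v_i) = <v_i, a> is a linear equation in the a_j's. Collect the n equations into a matrix system V a = ℓ, where row i of V is v_i (expressed in the standard basis). Since V is invertible (lower-triangular with 1s on the diagonal, up to permutation), solve by back-substitution:
  V =
[[-1, 0, 1, 0],
 [1, 0, 0, 0],
 [-1, 1, 1, 1],
 [0, 1, 0, 0]]
  V a = (2, -3, 6, 3)
Solving gives a = (-3, 3, -1, 1).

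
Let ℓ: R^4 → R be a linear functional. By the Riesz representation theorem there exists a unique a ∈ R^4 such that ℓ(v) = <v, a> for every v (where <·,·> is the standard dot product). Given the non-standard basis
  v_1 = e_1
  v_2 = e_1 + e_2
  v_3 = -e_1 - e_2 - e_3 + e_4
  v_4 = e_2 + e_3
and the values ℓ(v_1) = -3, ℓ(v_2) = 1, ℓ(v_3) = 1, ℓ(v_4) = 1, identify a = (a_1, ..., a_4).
a = (-3, 4, -3, -1)

Write a = (a_1, ..., a_4) in the standard basis. For each basis vector v_i, ℓ(v_i) = <v_i, a> is a linear equation in the a_j's. Collect the n equations into a matrix system V a = ℓ, where row i of V is v_i (expressed in the standard basis). Since V is invertible (lower-triangular with 1s on the diagonal, up to permutation), solve by back-substitution:
  V =
[[1, 0, 0, 0],
 [1, 1, 0, 0],
 [-1, -1, -1, 1],
 [0, 1, 1, 0]]
  V a = (-3, 1, 1, 1)
Solving gives a = (-3, 4, -3, -1).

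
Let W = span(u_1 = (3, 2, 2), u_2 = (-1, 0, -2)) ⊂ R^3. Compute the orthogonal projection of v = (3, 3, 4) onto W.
proj_W(v) = (35/9, 19/9, 32/9)

Set up U = [u_1 | ... | u_2] ∈ R^(3×2). The projector onto W = col(U) is P = U (U^T U)^(-1) U^T.
Compute U^T U =
  [17, -7]
  [-7, 5],
and U^T v = (23, -11).
Solve U^T U · c = U^T v for the coefficients: c = (19/18, -13/18). The projection is proj_W(v) = U c.
Check: (v - proj_W(v)) · u_1 = 0  (should be 0).
Check: (v - proj_W(v)) · u_2 = 0  (should be 0).
Result: proj_W(v) = (35/9, 19/9, 32/9).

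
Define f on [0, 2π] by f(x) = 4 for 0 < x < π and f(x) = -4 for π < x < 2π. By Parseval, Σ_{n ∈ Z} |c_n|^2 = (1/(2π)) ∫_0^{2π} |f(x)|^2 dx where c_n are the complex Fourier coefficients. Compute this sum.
Σ |c_n|^2 = 16

Parseval equates the L^2 energy of f (normalised by 1/(2π)) with the ℓ^2 sum of its Fourier coefficients: (1/(2π)) ∫_0^{2π} |f|^2 = Σ |c_n|^2.
Compute the left side: (1/(2π)) [∫_0^π 4^2 dx + ∫_π^{2π} (-4)^2 dx] = (1/(2π)) · (16π + 16π) = (16 + 16)/2 = 16.
So Σ_{n ∈ Z} |c_n|^2 = 16.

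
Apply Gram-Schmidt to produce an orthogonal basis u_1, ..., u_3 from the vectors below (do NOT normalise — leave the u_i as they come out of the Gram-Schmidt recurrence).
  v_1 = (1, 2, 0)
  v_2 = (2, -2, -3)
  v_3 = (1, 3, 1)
Orthogonal basis:
  u_1 = (1, 2, 0)
  u_2 = (12/5, -6/5, -3)
  u_3 = (2/9, -1/9, 2/9)

Apply the Gram-Schmidt recurrence
  u_1 = v_1
  u_i = v_i − Σ_{j<i} ((v_i · u_j) / (u_j · u_j)) · u_j.

Step by step this gives:
  u_1 = (1, 2, 0)
  u_2 = (12/5, -6/5, -3)
  u_3 = (2/9, -1/9, 2/9)

Orthogonality check:
  u_2 · u_1 = 0 (should be 0)
  u_3 · u_1 = 0 (should be 0)
  u_3 · u_2 = 0 (should be 0)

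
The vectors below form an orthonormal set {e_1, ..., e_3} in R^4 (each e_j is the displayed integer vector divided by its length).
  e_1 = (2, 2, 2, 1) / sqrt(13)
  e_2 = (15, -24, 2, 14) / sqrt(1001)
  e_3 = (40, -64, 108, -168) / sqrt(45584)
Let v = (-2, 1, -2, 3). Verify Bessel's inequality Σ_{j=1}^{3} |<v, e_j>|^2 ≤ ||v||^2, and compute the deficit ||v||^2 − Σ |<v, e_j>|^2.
Σ |<v, e_j>|^2 = 641/37; ||v||^2 = 18; deficit = 25/37

Write each e_j = u_j / sqrt(<u_j, u_j>) where u_j is the displayed integer vector. Then <v, e_j> = <v, u_j> / sqrt(<u_j, u_j>), so |<v, e_j>|^2 = <v, u_j>^2 / <u_j, u_j>.
Coefficients: <v, e_1> = -3/sqrt(13), <v, e_2> = -16/sqrt(1001), <v, e_3> = -864/sqrt(45584).
Square and sum: Σ |<v, e_j>|^2 = 641/37.
Compute ||v||^2 = v·v = 18.
Deficit = 18 − 641/37 = 25/37 ≥ 0, confirming Bessel's inequality. (The deficit equals ||v − Σ <v,e_j> e_j||^2, the squared distance from v to span{e_j}.)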